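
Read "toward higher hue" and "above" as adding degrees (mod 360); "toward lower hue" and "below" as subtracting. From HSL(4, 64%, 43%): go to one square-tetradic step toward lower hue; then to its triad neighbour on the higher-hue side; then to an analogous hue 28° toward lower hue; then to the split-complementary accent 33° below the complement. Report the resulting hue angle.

153°

4 − 90 = -86 → -86 + 360 = 274°   (square ↓)
274 + 120 = 394 → 394 − 360 = 34°   (triadic ↑)
34 − 28 = 6°   (analog 28° ↓)
6 + 147 = 153°   (split-comp 33° ↓)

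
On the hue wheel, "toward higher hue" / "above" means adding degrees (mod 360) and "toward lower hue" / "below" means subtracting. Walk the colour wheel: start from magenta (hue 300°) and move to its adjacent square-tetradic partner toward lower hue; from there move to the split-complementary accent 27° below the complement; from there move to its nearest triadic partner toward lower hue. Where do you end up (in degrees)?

243°

square ↓ −90°: 300 − 90 = 210°
split-comp 27° ↓ +153°: 210 + 153 = 363 → 363 − 360 = 3°
triadic ↓ −120°: 3 − 120 = -117 → -117 + 360 = 243°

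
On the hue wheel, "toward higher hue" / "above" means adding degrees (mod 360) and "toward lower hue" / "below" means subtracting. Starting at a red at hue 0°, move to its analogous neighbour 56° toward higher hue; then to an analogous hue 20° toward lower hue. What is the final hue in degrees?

+56° (analog 56° ↑): 0 + 56 = 56°
−20° (analog 20° ↓): 56 − 20 = 36°

36°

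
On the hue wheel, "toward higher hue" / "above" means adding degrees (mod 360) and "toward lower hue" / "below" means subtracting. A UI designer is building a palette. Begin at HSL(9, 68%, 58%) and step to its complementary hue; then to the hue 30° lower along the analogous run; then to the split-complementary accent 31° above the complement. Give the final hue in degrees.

10°

complement +180°: 9 + 180 = 189°
analog 30° ↓ −30°: 189 − 30 = 159°
split-comp 31° ↑ +211°: 159 + 211 = 370 → 370 − 360 = 10°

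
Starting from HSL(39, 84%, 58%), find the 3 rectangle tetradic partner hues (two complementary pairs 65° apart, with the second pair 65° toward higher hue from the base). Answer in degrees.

39 + 65 = 104°
39 + 180 = 219°
39 + 245 = 284°

104°, 219°, and 284°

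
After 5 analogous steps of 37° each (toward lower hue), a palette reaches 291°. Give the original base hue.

116°

5 steps of 37° (toward lower hue) give a net shift of −185°.
Start = end − shift: 291 + 185 = 476 → 476 − 360 = 116°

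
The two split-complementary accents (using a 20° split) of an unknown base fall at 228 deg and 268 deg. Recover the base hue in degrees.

The accents sit 20° either side of the complement, so the complement is their short-arc midpoint on the wheel.
Short-arc midpoint of 228° and 268°: 248°.
Base is 180° from the complement: 248 − 180 = 68°

68°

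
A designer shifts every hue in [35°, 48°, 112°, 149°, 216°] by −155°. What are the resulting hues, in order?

35 − 155 = -120 → -120 + 360 = 240°
48 − 155 = -107 → -107 + 360 = 253°
112 − 155 = -43 → -43 + 360 = 317°
149 − 155 = -6 → -6 + 360 = 354°
216 − 155 = 61°

240°, 253°, 317°, 354°, 61°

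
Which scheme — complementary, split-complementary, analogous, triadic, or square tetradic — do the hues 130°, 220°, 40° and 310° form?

Sort the hues: 40°, 130°, 220°, 310°.
Successive gaps around the wheel: 90°, 90°, 90°, 90°.
Four hues every 90° form a square tetradic scheme.

square tetradic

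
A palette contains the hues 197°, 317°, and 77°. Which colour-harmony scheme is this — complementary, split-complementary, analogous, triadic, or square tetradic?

triadic

Sort the hues: 77°, 197°, 317°.
Successive gaps around the wheel: 120°, 120°, 120°.
Three hues equally spaced 120° apart form a triad.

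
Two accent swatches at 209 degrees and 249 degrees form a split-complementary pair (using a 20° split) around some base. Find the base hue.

49°

The accents sit 20° either side of the complement, so the complement is their short-arc midpoint on the wheel.
Short-arc midpoint of 209° and 249°: 229°.
Base is 180° from the complement: 229 − 180 = 49°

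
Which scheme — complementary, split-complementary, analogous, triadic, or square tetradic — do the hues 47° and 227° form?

Sort the hues: 47°, 227°.
Successive gaps around the wheel: 180°, 180°.
Two hues 180° apart are complementary.

complementary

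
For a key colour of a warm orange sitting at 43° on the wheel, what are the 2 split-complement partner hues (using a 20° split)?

203° and 243°

Split-complementary hues sit 20° either side of the complement.
Complement of 43°: 43 + 180 = 223°
223 − 20 = 203°
223 + 20 = 243°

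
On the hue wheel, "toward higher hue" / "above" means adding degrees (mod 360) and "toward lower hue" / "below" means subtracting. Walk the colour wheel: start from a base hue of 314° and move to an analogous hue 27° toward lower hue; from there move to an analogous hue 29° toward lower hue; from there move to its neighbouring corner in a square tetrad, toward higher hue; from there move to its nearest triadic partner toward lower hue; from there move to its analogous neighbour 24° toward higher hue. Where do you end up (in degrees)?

analog 27° ↓ −27°: 314 − 27 = 287°
analog 29° ↓ −29°: 287 − 29 = 258°
square ↑ +90°: 258 + 90 = 348°
triadic ↓ −120°: 348 − 120 = 228°
analog 24° ↑ +24°: 228 + 24 = 252°

252°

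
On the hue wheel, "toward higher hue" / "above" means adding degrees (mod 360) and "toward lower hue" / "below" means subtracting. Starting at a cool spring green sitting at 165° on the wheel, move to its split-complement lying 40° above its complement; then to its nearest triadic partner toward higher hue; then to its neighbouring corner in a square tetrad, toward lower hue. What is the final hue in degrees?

55°

split-comp 40° ↑ +220°: 165 + 220 = 385 → 385 − 360 = 25°
triadic ↑ +120°: 25 + 120 = 145°
square ↓ −90°: 145 − 90 = 55°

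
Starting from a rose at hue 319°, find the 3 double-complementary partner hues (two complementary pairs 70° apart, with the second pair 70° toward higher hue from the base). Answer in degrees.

A rectangular tetradic uses two complementary pairs 70° apart: offsets 0°, 70°, 180°, 250°.
319 + 70 = 389 → 389 − 360 = 29°
319 + 180 = 499 → 499 − 360 = 139°
319 + 250 = 569 → 569 − 360 = 209°

29°, 139° and 209°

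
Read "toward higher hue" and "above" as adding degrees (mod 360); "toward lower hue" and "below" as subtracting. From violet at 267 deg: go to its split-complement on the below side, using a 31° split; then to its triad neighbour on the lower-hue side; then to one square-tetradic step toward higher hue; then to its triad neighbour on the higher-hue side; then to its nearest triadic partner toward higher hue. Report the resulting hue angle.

267 + 149 = 416 → 416 − 360 = 56°   (split-comp 31° ↓)
56 − 120 = -64 → -64 + 360 = 296°   (triadic ↓)
296 + 90 = 386 → 386 − 360 = 26°   (square ↑)
26 + 120 = 146°   (triadic ↑)
146 + 120 = 266°   (triadic ↑)

266°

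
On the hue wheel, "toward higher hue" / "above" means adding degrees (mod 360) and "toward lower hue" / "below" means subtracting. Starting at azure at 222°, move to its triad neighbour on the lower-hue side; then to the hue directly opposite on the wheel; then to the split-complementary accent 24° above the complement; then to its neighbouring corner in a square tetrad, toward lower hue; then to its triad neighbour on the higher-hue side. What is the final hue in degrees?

222 − 120 = 102°   (triadic ↓)
102 + 180 = 282°   (complement)
282 + 204 = 486 → 486 − 360 = 126°   (split-comp 24° ↑)
126 − 90 = 36°   (square ↓)
36 + 120 = 156°   (triadic ↑)

156°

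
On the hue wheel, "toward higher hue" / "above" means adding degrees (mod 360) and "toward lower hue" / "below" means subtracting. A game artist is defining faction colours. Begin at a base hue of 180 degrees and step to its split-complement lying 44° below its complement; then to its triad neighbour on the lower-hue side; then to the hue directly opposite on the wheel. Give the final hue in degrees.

16°

180 + 136 = 316°   (split-comp 44° ↓)
316 − 120 = 196°   (triadic ↓)
196 + 180 = 376 → 376 − 360 = 16°   (complement)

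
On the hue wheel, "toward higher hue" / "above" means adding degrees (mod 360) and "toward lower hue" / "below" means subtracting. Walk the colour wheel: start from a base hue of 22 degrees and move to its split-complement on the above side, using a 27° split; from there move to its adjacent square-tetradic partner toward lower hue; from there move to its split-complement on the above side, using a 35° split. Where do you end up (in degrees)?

354°

split-comp 27° ↑ +207°: 22 + 207 = 229°
square ↓ −90°: 229 − 90 = 139°
split-comp 35° ↑ +215°: 139 + 215 = 354°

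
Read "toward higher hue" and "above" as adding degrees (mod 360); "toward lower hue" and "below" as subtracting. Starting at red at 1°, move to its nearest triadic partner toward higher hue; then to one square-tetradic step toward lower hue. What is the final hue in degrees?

triadic ↑ +120°: 1 + 120 = 121°
square ↓ −90°: 121 − 90 = 31°

31°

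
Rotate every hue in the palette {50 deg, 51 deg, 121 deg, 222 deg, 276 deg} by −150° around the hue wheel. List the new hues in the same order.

50 − 150 = -100 → -100 + 360 = 260°
51 − 150 = -99 → -99 + 360 = 261°
121 − 150 = -29 → -29 + 360 = 331°
222 − 150 = 72°
276 − 150 = 126°

260°, 261°, 331°, 72°, 126°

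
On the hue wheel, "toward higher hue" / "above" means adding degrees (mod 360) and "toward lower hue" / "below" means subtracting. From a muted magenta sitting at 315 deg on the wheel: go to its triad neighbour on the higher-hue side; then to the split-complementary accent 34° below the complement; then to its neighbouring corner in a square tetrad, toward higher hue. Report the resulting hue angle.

311°

+120° (triadic ↑): 315 + 120 = 435 → 435 − 360 = 75°
+146° (split-comp 34° ↓): 75 + 146 = 221°
+90° (square ↑): 221 + 90 = 311°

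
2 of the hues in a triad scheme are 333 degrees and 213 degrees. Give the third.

A triad places three hues 120° apart.
The full set through 213° is {93°, 213°, 333°}.
Given {213°, 333°}, the missing hue is 93°.

93°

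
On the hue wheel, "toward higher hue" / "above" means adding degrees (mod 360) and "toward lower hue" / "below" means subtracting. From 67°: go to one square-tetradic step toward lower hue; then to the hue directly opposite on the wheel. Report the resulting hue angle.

157°

−90° (square ↓): 67 − 90 = -23 → -23 + 360 = 337°
+180° (complement): 337 + 180 = 517 → 517 − 360 = 157°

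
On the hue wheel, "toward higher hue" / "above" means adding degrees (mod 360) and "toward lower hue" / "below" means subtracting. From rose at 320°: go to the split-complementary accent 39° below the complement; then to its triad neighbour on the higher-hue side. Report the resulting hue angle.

split-comp 39° ↓ +141°: 320 + 141 = 461 → 461 − 360 = 101°
triadic ↑ +120°: 101 + 120 = 221°

221°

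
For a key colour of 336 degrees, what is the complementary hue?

156°

The complement sits 180° across the wheel.
336 + 180 = 516 → 516 − 360 = 156°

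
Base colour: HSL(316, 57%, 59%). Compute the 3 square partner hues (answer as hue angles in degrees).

46°, 136° and 226°

A square tetradic scheme places four hues every 90°.
316 + 90 = 406 → 406 − 360 = 46°
316 + 180 = 496 → 496 − 360 = 136°
316 + 270 = 586 → 586 − 360 = 226°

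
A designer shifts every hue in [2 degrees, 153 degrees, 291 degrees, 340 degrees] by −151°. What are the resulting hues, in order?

2 − 151 = -149 → -149 + 360 = 211°
153 − 151 = 2°
291 − 151 = 140°
340 − 151 = 189°

211°, 2°, 140°, 189°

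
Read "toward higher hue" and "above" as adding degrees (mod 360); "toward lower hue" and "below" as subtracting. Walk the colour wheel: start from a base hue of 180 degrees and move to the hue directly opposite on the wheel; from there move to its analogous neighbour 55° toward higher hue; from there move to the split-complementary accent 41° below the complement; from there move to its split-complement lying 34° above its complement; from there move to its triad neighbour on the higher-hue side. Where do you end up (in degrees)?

+180° (complement): 180 + 180 = 360 → 360 − 360 = 0°
+55° (analog 55° ↑): 0 + 55 = 55°
+139° (split-comp 41° ↓): 55 + 139 = 194°
+214° (split-comp 34° ↑): 194 + 214 = 408 → 408 − 360 = 48°
+120° (triadic ↑): 48 + 120 = 168°

168°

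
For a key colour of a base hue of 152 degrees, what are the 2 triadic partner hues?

272° and 32°

152 + 120 = 272°
152 + 240 = 392 → 392 − 360 = 32°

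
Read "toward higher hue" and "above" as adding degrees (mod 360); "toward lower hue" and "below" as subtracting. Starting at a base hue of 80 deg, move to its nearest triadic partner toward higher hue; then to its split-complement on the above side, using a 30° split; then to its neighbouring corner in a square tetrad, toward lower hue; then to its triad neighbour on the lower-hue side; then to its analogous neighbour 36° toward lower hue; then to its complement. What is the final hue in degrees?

344°

80 + 120 = 200°   (triadic ↑)
200 + 210 = 410 → 410 − 360 = 50°   (split-comp 30° ↑)
50 − 90 = -40 → -40 + 360 = 320°   (square ↓)
320 − 120 = 200°   (triadic ↓)
200 − 36 = 164°   (analog 36° ↓)
164 + 180 = 344°   (complement)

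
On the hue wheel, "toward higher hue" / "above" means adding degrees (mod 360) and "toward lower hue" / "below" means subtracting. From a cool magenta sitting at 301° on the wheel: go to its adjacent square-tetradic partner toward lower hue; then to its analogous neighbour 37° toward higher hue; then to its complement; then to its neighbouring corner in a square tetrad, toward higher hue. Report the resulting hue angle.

158°

−90° (square ↓): 301 − 90 = 211°
+37° (analog 37° ↑): 211 + 37 = 248°
+180° (complement): 248 + 180 = 428 → 428 − 360 = 68°
+90° (square ↑): 68 + 90 = 158°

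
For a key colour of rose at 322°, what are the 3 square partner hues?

A square tetradic scheme places four hues every 90°.
322 + 90 = 412 → 412 − 360 = 52°
322 + 180 = 502 → 502 − 360 = 142°
322 + 270 = 592 → 592 − 360 = 232°

52°, 142° and 232°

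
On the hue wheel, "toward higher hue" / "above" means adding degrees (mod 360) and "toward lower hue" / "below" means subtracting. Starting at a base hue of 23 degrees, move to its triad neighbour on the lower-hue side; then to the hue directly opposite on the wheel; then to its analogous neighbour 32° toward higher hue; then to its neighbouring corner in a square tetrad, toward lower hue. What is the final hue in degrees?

−120° (triadic ↓): 23 − 120 = -97 → -97 + 360 = 263°
+180° (complement): 263 + 180 = 443 → 443 − 360 = 83°
+32° (analog 32° ↑): 83 + 32 = 115°
−90° (square ↓): 115 − 90 = 25°

25°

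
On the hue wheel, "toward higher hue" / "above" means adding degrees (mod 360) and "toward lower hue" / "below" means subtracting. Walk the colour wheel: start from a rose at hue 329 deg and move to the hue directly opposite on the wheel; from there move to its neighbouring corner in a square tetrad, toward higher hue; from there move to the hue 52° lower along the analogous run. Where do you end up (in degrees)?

329 + 180 = 509 → 509 − 360 = 149°   (complement)
149 + 90 = 239°   (square ↑)
239 − 52 = 187°   (analog 52° ↓)

187°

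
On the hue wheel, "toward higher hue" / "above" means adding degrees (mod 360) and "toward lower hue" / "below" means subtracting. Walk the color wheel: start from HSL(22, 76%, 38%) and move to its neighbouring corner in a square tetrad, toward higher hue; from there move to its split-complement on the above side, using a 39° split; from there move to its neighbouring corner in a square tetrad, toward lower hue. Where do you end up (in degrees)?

+90° (square ↑): 22 + 90 = 112°
+219° (split-comp 39° ↑): 112 + 219 = 331°
−90° (square ↓): 331 − 90 = 241°

241°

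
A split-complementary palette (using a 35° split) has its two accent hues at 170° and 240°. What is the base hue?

25°

The accents sit 35° either side of the complement, so the complement is their short-arc midpoint on the wheel.
Short-arc midpoint of 170° and 240°: 205°.
Base is 180° from the complement: 205 − 180 = 25°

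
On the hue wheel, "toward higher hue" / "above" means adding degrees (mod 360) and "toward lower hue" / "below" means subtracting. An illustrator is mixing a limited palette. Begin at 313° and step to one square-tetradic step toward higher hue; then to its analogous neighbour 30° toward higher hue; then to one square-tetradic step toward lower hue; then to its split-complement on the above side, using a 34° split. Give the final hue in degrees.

+90° (square ↑): 313 + 90 = 403 → 403 − 360 = 43°
+30° (analog 30° ↑): 43 + 30 = 73°
−90° (square ↓): 73 − 90 = -17 → -17 + 360 = 343°
+214° (split-comp 34° ↑): 343 + 214 = 557 → 557 − 360 = 197°

197°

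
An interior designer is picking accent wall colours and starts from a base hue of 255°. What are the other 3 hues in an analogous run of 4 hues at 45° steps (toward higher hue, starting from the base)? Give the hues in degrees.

300°, 345° and 30°

Analogous hues sit every 45° along the wheel.
255 + 45 = 300°
255 + 90 = 345°
255 + 135 = 390 → 390 − 360 = 30°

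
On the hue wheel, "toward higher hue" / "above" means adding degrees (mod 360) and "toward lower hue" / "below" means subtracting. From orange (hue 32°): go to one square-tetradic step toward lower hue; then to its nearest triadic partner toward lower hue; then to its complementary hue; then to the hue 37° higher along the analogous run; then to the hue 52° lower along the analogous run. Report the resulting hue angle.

347°

−90° (square ↓): 32 − 90 = -58 → -58 + 360 = 302°
−120° (triadic ↓): 302 − 120 = 182°
+180° (complement): 182 + 180 = 362 → 362 − 360 = 2°
+37° (analog 37° ↑): 2 + 37 = 39°
−52° (analog 52° ↓): 39 − 52 = -13 → -13 + 360 = 347°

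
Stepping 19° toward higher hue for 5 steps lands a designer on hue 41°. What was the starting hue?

306°

5 steps of 19° (toward higher hue) give a net shift of +95°.
Start = end − shift: 41 − 95 = -54 → -54 + 360 = 306°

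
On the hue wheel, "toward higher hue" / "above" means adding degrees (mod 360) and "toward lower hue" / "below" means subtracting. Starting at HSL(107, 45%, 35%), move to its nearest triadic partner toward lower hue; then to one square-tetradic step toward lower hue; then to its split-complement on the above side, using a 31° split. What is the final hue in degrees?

108°

−120° (triadic ↓): 107 − 120 = -13 → -13 + 360 = 347°
−90° (square ↓): 347 − 90 = 257°
+211° (split-comp 31° ↑): 257 + 211 = 468 → 468 − 360 = 108°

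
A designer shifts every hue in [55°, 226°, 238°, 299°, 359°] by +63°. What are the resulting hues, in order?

55 + 63 = 118°
226 + 63 = 289°
238 + 63 = 301°
299 + 63 = 362 → 362 − 360 = 2°
359 + 63 = 422 → 422 − 360 = 62°

118°, 289°, 301°, 2°, 62°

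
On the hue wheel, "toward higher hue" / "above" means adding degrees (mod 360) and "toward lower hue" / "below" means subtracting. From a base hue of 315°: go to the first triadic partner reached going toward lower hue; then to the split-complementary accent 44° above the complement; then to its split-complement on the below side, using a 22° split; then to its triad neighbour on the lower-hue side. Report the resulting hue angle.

−120° (triadic ↓): 315 − 120 = 195°
+224° (split-comp 44° ↑): 195 + 224 = 419 → 419 − 360 = 59°
+158° (split-comp 22° ↓): 59 + 158 = 217°
−120° (triadic ↓): 217 − 120 = 97°

97°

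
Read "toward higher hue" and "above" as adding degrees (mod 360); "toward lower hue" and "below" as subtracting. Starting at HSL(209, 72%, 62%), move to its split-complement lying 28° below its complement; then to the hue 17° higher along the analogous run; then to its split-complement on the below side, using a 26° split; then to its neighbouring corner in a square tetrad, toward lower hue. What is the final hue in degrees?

82°

209 + 152 = 361 → 361 − 360 = 1°   (split-comp 28° ↓)
1 + 17 = 18°   (analog 17° ↑)
18 + 154 = 172°   (split-comp 26° ↓)
172 − 90 = 82°   (square ↓)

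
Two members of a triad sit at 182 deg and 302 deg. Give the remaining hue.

62°

A triad spaces three hues 120° apart.
The full set is {62°, 182°, 302°}.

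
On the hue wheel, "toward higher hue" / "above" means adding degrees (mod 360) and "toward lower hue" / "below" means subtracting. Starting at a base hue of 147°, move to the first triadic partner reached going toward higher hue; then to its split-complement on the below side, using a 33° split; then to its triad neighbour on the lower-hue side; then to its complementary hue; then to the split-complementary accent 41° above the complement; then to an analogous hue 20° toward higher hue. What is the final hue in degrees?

355°

+120° (triadic ↑): 147 + 120 = 267°
+147° (split-comp 33° ↓): 267 + 147 = 414 → 414 − 360 = 54°
−120° (triadic ↓): 54 − 120 = -66 → -66 + 360 = 294°
+180° (complement): 294 + 180 = 474 → 474 − 360 = 114°
+221° (split-comp 41° ↑): 114 + 221 = 335°
+20° (analog 20° ↑): 335 + 20 = 355°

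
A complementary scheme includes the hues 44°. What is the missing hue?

224°

The complement sits 180° across the wheel.
The full set through 44° is {44°, 224°}.
Given {44°}, the missing hue is 224°.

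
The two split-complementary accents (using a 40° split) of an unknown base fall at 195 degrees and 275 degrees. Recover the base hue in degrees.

The accents sit 40° either side of the complement, so the complement is their short-arc midpoint on the wheel.
Short-arc midpoint of 195° and 275°: 235°.
Base is 180° from the complement: 235 − 180 = 55°

55°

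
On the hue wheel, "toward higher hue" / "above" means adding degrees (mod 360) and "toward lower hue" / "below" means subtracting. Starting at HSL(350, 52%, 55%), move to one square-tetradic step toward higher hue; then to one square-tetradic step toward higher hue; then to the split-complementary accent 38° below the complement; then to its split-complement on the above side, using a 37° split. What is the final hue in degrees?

+90° (square ↑): 350 + 90 = 440 → 440 − 360 = 80°
+90° (square ↑): 80 + 90 = 170°
+142° (split-comp 38° ↓): 170 + 142 = 312°
+217° (split-comp 37° ↑): 312 + 217 = 529 → 529 − 360 = 169°

169°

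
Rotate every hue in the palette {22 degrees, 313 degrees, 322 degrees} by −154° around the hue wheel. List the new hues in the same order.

22 − 154 = -132 → -132 + 360 = 228°
313 − 154 = 159°
322 − 154 = 168°

228°, 159°, 168°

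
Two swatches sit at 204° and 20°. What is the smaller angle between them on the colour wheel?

176°

|204 − 20| = 184.
The shorter arc is 360 − 184 = 176°.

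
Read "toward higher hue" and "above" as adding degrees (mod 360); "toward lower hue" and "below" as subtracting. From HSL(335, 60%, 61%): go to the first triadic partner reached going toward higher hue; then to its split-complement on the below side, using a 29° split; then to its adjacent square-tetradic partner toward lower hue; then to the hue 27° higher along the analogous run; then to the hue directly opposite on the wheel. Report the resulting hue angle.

triadic ↑ +120°: 335 + 120 = 455 → 455 − 360 = 95°
split-comp 29° ↓ +151°: 95 + 151 = 246°
square ↓ −90°: 246 − 90 = 156°
analog 27° ↑ +27°: 156 + 27 = 183°
complement +180°: 183 + 180 = 363 → 363 − 360 = 3°

3°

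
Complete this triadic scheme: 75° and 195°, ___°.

A triad places three hues 120° apart.
The full set through 75° is {75°, 195°, 315°}.
Given {75°, 195°}, the missing hue is 315°.

315°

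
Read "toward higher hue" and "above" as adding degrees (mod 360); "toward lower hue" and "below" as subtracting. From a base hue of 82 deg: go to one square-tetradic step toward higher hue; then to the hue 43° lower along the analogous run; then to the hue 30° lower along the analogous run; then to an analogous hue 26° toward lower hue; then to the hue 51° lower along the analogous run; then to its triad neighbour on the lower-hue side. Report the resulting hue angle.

82 + 90 = 172°   (square ↑)
172 − 43 = 129°   (analog 43° ↓)
129 − 30 = 99°   (analog 30° ↓)
99 − 26 = 73°   (analog 26° ↓)
73 − 51 = 22°   (analog 51° ↓)
22 − 120 = -98 → -98 + 360 = 262°   (triadic ↓)

262°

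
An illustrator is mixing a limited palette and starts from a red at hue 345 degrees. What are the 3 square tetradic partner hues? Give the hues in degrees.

345 + 90 = 435 → 435 − 360 = 75°
345 + 180 = 525 → 525 − 360 = 165°
345 + 270 = 615 → 615 − 360 = 255°

75°, 165° and 255°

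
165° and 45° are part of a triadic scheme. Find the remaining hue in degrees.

285°

A triad places three hues 120° apart.
The full set through 45° is {45°, 165°, 285°}.
Given {45°, 165°}, the missing hue is 285°.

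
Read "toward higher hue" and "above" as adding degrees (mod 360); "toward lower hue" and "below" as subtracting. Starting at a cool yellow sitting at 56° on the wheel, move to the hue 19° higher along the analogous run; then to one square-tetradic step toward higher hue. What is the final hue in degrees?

165°

+19° (analog 19° ↑): 56 + 19 = 75°
+90° (square ↑): 75 + 90 = 165°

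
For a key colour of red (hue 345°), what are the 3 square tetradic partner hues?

A square tetradic scheme places four hues every 90°.
345 + 90 = 435 → 435 − 360 = 75°
345 + 180 = 525 → 525 − 360 = 165°
345 + 270 = 615 → 615 − 360 = 255°

75°, 165°, and 255°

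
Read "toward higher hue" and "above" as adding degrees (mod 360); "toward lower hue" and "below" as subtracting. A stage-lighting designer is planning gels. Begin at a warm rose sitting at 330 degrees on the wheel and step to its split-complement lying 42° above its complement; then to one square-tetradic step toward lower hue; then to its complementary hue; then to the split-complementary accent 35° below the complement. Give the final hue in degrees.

330 + 222 = 552 → 552 − 360 = 192°   (split-comp 42° ↑)
192 − 90 = 102°   (square ↓)
102 + 180 = 282°   (complement)
282 + 145 = 427 → 427 − 360 = 67°   (split-comp 35° ↓)

67°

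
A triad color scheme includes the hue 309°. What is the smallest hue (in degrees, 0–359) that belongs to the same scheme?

69°

A triad places three hues 120° apart.
The full set through 309° is {69°, 189°, 309°}.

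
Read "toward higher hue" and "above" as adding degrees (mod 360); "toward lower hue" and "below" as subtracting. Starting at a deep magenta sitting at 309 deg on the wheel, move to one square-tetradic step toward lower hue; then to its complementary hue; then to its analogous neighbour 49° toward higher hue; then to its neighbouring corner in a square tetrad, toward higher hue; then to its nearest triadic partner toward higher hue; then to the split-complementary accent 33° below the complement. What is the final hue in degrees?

−90° (square ↓): 309 − 90 = 219°
+180° (complement): 219 + 180 = 399 → 399 − 360 = 39°
+49° (analog 49° ↑): 39 + 49 = 88°
+90° (square ↑): 88 + 90 = 178°
+120° (triadic ↑): 178 + 120 = 298°
+147° (split-comp 33° ↓): 298 + 147 = 445 → 445 − 360 = 85°

85°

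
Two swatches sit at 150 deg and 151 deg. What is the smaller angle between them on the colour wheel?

|150 − 151| = 1.
1 ≤ 180, so the shorter arc is 1°.

1°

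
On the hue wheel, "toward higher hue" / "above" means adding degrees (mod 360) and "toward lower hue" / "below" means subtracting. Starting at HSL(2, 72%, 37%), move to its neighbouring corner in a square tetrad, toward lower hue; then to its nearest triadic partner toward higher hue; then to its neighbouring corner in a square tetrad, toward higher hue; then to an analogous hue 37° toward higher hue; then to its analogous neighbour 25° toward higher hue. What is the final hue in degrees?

184°

2 − 90 = -88 → -88 + 360 = 272°   (square ↓)
272 + 120 = 392 → 392 − 360 = 32°   (triadic ↑)
32 + 90 = 122°   (square ↑)
122 + 37 = 159°   (analog 37° ↑)
159 + 25 = 184°   (analog 25° ↑)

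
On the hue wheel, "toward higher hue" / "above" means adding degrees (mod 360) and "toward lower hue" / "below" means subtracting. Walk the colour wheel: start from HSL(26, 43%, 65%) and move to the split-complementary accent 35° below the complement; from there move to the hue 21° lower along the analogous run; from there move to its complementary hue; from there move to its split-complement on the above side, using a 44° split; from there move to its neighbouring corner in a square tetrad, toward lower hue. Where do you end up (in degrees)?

104°

+145° (split-comp 35° ↓): 26 + 145 = 171°
−21° (analog 21° ↓): 171 − 21 = 150°
+180° (complement): 150 + 180 = 330°
+224° (split-comp 44° ↑): 330 + 224 = 554 → 554 − 360 = 194°
−90° (square ↓): 194 − 90 = 104°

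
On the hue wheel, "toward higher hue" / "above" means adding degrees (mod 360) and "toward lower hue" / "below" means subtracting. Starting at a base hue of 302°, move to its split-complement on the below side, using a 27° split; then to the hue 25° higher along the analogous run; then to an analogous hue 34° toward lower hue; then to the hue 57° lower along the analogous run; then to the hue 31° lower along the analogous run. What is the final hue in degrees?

+153° (split-comp 27° ↓): 302 + 153 = 455 → 455 − 360 = 95°
+25° (analog 25° ↑): 95 + 25 = 120°
−34° (analog 34° ↓): 120 − 34 = 86°
−57° (analog 57° ↓): 86 − 57 = 29°
−31° (analog 31° ↓): 29 − 31 = -2 → -2 + 360 = 358°

358°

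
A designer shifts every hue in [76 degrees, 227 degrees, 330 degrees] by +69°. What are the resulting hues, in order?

76 + 69 = 145°
227 + 69 = 296°
330 + 69 = 399 → 399 − 360 = 39°

145°, 296°, 39°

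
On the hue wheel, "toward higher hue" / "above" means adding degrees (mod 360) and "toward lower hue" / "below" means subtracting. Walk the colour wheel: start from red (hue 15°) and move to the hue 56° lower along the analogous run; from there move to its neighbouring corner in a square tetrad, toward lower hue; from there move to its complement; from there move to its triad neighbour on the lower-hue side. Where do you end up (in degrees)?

289°

−56° (analog 56° ↓): 15 − 56 = -41 → -41 + 360 = 319°
−90° (square ↓): 319 − 90 = 229°
+180° (complement): 229 + 180 = 409 → 409 − 360 = 49°
−120° (triadic ↓): 49 − 120 = -71 → -71 + 360 = 289°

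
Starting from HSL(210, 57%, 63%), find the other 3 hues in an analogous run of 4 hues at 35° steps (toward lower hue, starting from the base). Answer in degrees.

210 − 35 = 175°
210 − 70 = 140°
210 − 105 = 105°

175°, 140° and 105°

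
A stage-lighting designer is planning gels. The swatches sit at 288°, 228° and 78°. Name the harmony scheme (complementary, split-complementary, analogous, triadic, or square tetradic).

Sort the hues: 78°, 228°, 288°.
Successive gaps around the wheel: 150°, 60°, 150°.
Two 150° gaps and one 60° gap — a base hue opposite a pair of accents 30° either side of its complement — is the split-complementary pattern.

split-complementary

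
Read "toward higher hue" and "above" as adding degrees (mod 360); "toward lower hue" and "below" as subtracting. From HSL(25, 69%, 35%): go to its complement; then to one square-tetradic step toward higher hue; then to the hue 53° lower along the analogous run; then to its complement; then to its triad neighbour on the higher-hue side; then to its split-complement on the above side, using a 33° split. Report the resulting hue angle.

35°

25 + 180 = 205°   (complement)
205 + 90 = 295°   (square ↑)
295 − 53 = 242°   (analog 53° ↓)
242 + 180 = 422 → 422 − 360 = 62°   (complement)
62 + 120 = 182°   (triadic ↑)
182 + 213 = 395 → 395 − 360 = 35°   (split-comp 33° ↑)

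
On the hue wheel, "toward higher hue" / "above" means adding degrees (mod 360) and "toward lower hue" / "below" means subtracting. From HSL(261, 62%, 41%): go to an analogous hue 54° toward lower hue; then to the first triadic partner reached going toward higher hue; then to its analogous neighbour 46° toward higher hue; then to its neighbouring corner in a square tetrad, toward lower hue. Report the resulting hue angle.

analog 54° ↓ −54°: 261 − 54 = 207°
triadic ↑ +120°: 207 + 120 = 327°
analog 46° ↑ +46°: 327 + 46 = 373 → 373 − 360 = 13°
square ↓ −90°: 13 − 90 = -77 → -77 + 360 = 283°

283°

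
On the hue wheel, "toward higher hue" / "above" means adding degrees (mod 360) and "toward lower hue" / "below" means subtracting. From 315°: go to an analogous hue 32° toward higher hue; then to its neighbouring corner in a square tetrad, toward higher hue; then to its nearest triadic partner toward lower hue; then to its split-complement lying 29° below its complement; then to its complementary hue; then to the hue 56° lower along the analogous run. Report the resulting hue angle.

analog 32° ↑ +32°: 315 + 32 = 347°
square ↑ +90°: 347 + 90 = 437 → 437 − 360 = 77°
triadic ↓ −120°: 77 − 120 = -43 → -43 + 360 = 317°
split-comp 29° ↓ +151°: 317 + 151 = 468 → 468 − 360 = 108°
complement +180°: 108 + 180 = 288°
analog 56° ↓ −56°: 288 − 56 = 232°

232°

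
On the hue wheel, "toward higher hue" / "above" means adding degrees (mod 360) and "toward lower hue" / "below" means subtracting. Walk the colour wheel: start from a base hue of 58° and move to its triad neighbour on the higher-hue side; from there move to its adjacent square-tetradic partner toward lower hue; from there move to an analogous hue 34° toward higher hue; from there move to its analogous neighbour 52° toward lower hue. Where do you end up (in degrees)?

70°

triadic ↑ +120°: 58 + 120 = 178°
square ↓ −90°: 178 − 90 = 88°
analog 34° ↑ +34°: 88 + 34 = 122°
analog 52° ↓ −52°: 122 − 52 = 70°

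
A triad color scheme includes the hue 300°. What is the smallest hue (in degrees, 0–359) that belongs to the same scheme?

A triad places three hues 120° apart.
The full set through 300° is {60°, 180°, 300°}.

60°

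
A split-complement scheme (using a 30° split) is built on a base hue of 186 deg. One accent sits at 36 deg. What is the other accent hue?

Split-complementary hues sit 30° either side of the complement.
Complement of the base 186°: 186 + 180 = 366 → 366 − 360 = 6°
The given accent 36° is 30° one side of 6°; the other accent sits 30° the other side: 6 − 30 = -24 → -24 + 360 = 336°

336°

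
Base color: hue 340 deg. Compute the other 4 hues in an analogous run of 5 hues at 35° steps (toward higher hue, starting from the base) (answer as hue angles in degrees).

Analogous hues sit every 35° along the wheel.
340 + 35 = 375 → 375 − 360 = 15°
340 + 70 = 410 → 410 − 360 = 50°
340 + 105 = 445 → 445 − 360 = 85°
340 + 140 = 480 → 480 − 360 = 120°

15°, 50°, 85° and 120°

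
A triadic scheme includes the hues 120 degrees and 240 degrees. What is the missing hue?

0°

A triad places three hues 120° apart.
The full set through 120° is {0°, 120°, 240°}.
Given {120°, 240°}, the missing hue is 0°.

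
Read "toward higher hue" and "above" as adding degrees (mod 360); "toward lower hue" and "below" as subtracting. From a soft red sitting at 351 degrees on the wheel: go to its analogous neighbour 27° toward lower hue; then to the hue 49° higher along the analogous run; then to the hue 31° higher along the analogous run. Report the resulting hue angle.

−27° (analog 27° ↓): 351 − 27 = 324°
+49° (analog 49° ↑): 324 + 49 = 373 → 373 − 360 = 13°
+31° (analog 31° ↑): 13 + 31 = 44°

44°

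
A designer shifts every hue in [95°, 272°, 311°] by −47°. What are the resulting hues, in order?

48°, 225°, 264°

95 − 47 = 48°
272 − 47 = 225°
311 − 47 = 264°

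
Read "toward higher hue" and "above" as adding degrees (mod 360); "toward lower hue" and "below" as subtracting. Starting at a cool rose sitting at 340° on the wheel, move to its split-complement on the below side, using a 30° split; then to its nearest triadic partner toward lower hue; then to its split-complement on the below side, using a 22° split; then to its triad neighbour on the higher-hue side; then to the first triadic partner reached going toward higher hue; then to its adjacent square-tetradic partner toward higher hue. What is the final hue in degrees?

138°

340 + 150 = 490 → 490 − 360 = 130°   (split-comp 30° ↓)
130 − 120 = 10°   (triadic ↓)
10 + 158 = 168°   (split-comp 22° ↓)
168 + 120 = 288°   (triadic ↑)
288 + 120 = 408 → 408 − 360 = 48°   (triadic ↑)
48 + 90 = 138°   (square ↑)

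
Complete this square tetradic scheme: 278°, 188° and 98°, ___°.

A square tetradic scheme places four hues every 90°.
The full set through 98° is {8°, 98°, 188°, 278°}.
Given {98°, 188°, 278°}, the missing hue is 8°.

8°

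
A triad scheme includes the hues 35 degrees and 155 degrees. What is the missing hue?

275°

A triad places three hues 120° apart.
The full set through 35° is {35°, 155°, 275°}.
Given {35°, 155°}, the missing hue is 275°.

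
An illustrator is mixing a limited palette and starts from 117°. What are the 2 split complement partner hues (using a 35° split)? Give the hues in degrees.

Split-complementary hues sit 35° either side of the complement.
Complement of 117°: 117 + 180 = 297°
297 − 35 = 262°
297 + 35 = 332°

262° and 332°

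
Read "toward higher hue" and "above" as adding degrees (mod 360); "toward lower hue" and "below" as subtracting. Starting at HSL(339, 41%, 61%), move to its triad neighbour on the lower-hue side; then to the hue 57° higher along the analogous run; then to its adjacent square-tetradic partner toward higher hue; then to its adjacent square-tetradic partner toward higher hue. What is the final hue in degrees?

339 − 120 = 219°   (triadic ↓)
219 + 57 = 276°   (analog 57° ↑)
276 + 90 = 366 → 366 − 360 = 6°   (square ↑)
6 + 90 = 96°   (square ↑)

96°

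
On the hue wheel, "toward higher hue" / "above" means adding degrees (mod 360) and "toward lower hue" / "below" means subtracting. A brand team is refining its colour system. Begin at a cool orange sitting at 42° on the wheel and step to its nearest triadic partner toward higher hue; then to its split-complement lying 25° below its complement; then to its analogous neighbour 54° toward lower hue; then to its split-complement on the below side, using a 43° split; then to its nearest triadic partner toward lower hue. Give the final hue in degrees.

+120° (triadic ↑): 42 + 120 = 162°
+155° (split-comp 25° ↓): 162 + 155 = 317°
−54° (analog 54° ↓): 317 − 54 = 263°
+137° (split-comp 43° ↓): 263 + 137 = 400 → 400 − 360 = 40°
−120° (triadic ↓): 40 − 120 = -80 → -80 + 360 = 280°

280°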